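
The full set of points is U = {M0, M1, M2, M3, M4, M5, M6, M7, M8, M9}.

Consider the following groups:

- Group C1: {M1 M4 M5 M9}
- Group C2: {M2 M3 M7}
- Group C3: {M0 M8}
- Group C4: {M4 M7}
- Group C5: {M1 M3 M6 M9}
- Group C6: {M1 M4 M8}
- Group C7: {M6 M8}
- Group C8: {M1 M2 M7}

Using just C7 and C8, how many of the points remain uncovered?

Union of C7, C8 = {M1, M2, M6, M7, M8}.
Not covered: M0, M3, M4, M5, M9 — 5 points.

5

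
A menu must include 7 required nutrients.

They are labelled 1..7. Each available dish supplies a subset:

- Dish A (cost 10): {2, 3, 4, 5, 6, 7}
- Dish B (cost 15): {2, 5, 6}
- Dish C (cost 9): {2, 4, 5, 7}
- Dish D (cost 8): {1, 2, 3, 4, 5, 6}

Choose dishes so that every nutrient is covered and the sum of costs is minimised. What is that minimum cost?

17

C, D together cover every nutrient (C ∪ D = {1, 2, 3, 4, 5, 6, 7}); total cost 9 + 8 = 17.
No covering selection has total cost below 17.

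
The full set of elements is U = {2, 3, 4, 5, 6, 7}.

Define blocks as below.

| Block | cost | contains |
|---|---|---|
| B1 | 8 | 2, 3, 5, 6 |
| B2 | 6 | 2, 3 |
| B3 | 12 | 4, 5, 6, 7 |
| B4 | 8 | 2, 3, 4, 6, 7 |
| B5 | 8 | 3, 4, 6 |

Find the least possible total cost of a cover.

16

B1, B4 together cover every element (B1 ∪ B4 = {2, 3, 4, 5, 6, 7}); total cost 8 + 8 = 16.
No covering selection has total cost below 16.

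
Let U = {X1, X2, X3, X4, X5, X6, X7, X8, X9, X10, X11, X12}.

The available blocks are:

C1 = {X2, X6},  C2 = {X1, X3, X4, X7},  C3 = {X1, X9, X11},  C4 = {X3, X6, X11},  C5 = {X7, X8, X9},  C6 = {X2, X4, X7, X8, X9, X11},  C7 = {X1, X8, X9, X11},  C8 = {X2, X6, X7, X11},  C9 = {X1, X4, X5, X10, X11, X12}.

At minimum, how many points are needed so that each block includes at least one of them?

3

H = {X6, X7, X11} meets every block (each contains at least one member of H), and |H| = 3.
The blocks C1, C5, C9 are pairwise disjoint, so any hitting set needs a separate point for each — at least 3. Hence 3 is optimal.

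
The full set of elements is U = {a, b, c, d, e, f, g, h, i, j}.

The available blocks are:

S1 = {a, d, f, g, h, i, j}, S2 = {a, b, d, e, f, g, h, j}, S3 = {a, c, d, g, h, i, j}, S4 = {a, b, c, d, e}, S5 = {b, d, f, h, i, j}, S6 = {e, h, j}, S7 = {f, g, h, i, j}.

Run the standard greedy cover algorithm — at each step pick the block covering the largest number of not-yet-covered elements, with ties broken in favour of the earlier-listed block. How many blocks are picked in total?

Greedy: pick S2 (covers 8 new) → pick S3 (covers 2 new). Total picks: 2.

2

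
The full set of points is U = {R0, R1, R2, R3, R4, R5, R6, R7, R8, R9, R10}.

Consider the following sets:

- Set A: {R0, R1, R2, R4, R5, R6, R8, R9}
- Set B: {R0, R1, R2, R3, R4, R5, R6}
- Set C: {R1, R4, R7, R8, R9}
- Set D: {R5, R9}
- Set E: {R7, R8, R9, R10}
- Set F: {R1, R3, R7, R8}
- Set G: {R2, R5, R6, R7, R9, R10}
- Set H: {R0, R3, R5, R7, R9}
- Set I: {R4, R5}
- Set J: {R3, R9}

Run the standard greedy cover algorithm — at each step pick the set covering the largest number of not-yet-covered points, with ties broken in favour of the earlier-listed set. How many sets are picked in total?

Greedy: pick A (covers 8 new) → pick E (covers 2 new) → pick B (covers 1 new). Total picks: 3.
(The true minimum cover uses only 2 sets, so greedy is not optimal here.)

3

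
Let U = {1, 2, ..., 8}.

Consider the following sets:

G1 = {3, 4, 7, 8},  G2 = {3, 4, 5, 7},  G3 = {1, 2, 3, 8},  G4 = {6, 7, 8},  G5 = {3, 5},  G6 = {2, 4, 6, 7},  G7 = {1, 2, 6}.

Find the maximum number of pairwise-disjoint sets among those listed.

G5, G7 are pairwise disjoint (G5={3,5}; G7={1,2,6}).
Every remaining set overlaps one of these, and no 3 of the listed sets are pairwise disjoint, so 2 is the maximum.

2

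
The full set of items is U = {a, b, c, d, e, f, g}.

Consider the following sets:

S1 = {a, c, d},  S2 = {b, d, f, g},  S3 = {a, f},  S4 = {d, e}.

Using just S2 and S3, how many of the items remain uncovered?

Union of S2, S3 = {a, b, d, f, g}.
Not covered: c, e — 2 items.

2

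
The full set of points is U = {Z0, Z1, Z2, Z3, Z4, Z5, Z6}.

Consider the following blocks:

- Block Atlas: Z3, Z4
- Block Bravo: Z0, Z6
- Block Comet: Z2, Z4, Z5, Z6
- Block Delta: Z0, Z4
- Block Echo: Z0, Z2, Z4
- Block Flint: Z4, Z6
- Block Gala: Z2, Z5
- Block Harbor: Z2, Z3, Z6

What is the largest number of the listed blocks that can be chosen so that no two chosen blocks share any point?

Atlas, Bravo, Gala are pairwise disjoint (Atlas={Z3,Z4}; Bravo={Z0,Z6}; Gala={Z2,Z5}).
Every remaining block overlaps one of these, and no 4 of the listed blocks are pairwise disjoint, so 3 is the maximum.

3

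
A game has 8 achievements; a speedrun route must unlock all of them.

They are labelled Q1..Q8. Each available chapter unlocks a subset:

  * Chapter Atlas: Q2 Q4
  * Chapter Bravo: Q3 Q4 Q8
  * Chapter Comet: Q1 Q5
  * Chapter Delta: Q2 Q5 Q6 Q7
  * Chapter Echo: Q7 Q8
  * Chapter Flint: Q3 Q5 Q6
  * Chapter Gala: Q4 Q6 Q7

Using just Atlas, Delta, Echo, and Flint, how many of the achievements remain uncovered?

1

Union of Atlas, Delta, Echo, Flint = {Q2, Q3, Q4, Q5, Q6, Q7, Q8}.
Not covered: Q1 — 1 achievement.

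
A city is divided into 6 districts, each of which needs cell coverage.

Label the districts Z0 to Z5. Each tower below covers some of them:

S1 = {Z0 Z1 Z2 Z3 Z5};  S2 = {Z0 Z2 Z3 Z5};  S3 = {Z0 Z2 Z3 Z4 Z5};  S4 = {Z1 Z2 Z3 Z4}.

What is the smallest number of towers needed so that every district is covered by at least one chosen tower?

2

Take {S2, S4}. Their union is {Z0, Z1, Z2, Z3, Z4, Z5}, which is all 6 districts.
No single tower has all 6 districts (the largest, S1, has 5), so 2 is optimal.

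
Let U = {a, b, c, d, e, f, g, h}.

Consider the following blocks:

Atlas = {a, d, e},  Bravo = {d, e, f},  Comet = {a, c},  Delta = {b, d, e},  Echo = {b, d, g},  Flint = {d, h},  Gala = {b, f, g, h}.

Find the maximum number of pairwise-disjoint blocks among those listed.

2

Comet, Gala are pairwise disjoint (Comet={a,c}; Gala={b,f,g,h}).
Every remaining block overlaps one of these, and no 3 of the listed blocks are pairwise disjoint, so 2 is the maximum.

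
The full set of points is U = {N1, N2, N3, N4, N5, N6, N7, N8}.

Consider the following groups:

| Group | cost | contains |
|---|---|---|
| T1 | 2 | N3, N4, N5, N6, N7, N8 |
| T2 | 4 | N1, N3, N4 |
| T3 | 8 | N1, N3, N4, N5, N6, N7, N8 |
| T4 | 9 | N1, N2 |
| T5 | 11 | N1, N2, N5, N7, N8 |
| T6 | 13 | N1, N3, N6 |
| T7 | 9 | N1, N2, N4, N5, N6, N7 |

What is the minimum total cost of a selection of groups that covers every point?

11

T1, T4 together cover every point (T1 ∪ T4 = {N1, N2, N3, N4, N5, N6, N7, N8}); total cost 2 + 9 = 11.
The greedy pick T1, T2, T4 costs 15; no covering selection beats 11.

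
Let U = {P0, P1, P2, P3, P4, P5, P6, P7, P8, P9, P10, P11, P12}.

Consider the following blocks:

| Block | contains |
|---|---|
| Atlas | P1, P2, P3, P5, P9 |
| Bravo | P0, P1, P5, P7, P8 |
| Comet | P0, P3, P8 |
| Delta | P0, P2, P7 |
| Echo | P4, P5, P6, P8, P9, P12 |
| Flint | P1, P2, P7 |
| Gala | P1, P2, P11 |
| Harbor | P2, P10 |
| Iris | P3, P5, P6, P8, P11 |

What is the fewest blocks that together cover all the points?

Bravo, Echo, Harbor, and Iris cover everything between them: the union {P0, P1, P2, P3, P4, P5, P6, P7, P8, P9, P10, P11, P12} is all of U.
Only Echo contains P4, so Echo is forced; the remaining 7 points need at least 3 more blocks (each remaining block adds at most 3) — so at least 4 blocks are needed, and 4 is optimal.

4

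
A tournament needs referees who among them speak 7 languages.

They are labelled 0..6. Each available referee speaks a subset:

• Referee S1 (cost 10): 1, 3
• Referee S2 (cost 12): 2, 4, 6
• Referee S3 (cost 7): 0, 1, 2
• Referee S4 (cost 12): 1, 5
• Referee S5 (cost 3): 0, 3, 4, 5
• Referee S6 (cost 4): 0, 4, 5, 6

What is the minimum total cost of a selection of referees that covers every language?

S3, S5, S6 together cover every language (S3 ∪ S5 ∪ S6 = {0, 1, 2, 3, 4, 5, 6}); total cost 7 + 3 + 4 = 14.
No covering selection has total cost below 14.

14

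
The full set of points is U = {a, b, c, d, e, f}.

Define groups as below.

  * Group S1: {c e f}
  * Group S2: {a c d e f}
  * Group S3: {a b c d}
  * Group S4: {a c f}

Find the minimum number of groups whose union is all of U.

Take {S2, S3}. Their union is {a, b, c, d, e, f}, which is all 6 points.
No single group has all 6 points (the largest, S2, has 5), so 2 is optimal.

2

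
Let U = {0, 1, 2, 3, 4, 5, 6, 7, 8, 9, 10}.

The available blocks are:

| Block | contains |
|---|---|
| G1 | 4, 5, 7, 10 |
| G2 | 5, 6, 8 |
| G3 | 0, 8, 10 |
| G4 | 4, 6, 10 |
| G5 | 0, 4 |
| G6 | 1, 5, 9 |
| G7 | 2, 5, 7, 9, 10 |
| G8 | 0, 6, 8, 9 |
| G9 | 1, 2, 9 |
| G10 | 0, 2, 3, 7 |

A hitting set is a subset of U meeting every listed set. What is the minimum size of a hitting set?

H = {2, 4, 8, 9} meets every block (each contains at least one member of H), and |H| = 4.
No choice of 3 points meets every block, so 4 is the minimum.

4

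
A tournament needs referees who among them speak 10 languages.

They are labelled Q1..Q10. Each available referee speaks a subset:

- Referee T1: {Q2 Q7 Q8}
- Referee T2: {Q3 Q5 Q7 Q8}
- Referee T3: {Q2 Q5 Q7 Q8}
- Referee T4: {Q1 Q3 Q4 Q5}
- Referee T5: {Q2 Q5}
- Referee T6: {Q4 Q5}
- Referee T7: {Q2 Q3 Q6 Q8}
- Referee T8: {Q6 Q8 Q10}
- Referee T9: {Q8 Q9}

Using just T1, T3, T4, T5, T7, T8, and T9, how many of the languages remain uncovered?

Union of T1, T3, T4, T5, T7, T8, T9 = {Q1, Q2, Q3, Q4, Q5, Q6, Q7, Q8, Q9, Q10} — that's every language, so 0 are uncovered.

0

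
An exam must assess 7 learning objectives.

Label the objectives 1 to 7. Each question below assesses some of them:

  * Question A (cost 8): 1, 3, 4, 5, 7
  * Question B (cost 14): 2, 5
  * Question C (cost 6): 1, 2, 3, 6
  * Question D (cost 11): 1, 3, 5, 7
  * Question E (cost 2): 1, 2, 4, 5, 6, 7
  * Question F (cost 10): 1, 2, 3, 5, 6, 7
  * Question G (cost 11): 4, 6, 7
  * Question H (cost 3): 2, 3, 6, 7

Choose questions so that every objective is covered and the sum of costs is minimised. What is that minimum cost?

E, H together cover every objective (E ∪ H = {1, 2, 3, 4, 5, 6, 7}); total cost 2 + 3 = 5.
No covering selection has total cost below 5.

5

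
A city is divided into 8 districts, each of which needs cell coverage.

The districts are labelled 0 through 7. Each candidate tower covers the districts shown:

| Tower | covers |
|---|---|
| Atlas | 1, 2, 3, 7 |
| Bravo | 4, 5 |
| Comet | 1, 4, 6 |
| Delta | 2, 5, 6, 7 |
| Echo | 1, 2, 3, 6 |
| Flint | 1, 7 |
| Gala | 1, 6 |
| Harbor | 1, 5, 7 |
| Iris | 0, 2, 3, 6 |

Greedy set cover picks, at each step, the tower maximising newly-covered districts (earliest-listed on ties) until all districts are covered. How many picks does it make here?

Greedy: pick Atlas (covers 4 new) → pick Bravo (covers 2 new) → pick Iris (covers 2 new). Total picks: 3.

3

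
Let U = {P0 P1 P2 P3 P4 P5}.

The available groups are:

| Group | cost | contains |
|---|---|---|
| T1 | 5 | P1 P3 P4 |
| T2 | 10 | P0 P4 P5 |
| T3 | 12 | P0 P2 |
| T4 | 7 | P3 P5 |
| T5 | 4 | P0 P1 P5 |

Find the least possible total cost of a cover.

21

T1, T3, T5 together cover every item (T1 ∪ T3 ∪ T5 = {P0, P1, P2, P3, P4, P5}); total cost 5 + 12 + 4 = 21.
No covering selection has total cost below 21.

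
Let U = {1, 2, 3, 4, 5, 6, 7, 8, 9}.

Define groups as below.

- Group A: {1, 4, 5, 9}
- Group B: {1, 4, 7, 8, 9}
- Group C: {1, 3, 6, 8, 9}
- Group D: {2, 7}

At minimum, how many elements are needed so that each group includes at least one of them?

2

The 2 elements {2, 9} hit every group.
The groups A, D are pairwise disjoint, so any hitting set needs a separate element for each — at least 2. Hence 2 is optimal.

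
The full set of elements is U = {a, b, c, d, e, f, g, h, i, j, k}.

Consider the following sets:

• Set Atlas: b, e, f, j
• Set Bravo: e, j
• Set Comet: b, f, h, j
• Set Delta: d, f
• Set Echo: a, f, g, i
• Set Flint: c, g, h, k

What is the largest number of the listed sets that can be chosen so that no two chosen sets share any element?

3

Bravo, Delta, Flint are pairwise disjoint (Bravo={e,j}; Delta={d,f}; Flint={c,g,h,k}).
Every remaining set overlaps one of these, and no 4 of the listed sets are pairwise disjoint, so 3 is the maximum.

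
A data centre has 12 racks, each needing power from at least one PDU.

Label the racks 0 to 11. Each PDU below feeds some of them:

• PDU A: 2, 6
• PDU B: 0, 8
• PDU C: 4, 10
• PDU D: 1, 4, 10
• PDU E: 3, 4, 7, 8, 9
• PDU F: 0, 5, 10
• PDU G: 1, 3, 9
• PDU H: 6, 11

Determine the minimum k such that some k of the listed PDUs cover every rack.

5

A and E and F and G and H together: A ∪ E ∪ F ∪ G ∪ H = {0, 1, 2, 3, 4, 5, 6, 7, 8, 9, 10, 11} — every rack is covered.
No 4 of the 8 PDUs cover everything (all 70 combinations miss at least one rack), so 5 is optimal.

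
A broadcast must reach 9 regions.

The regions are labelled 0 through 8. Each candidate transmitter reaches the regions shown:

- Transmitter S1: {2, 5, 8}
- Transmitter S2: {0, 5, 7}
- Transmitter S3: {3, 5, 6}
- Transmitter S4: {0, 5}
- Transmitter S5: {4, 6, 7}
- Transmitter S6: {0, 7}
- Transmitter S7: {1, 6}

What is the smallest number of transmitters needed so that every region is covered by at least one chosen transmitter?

Take {S1, S3, S5, S6, S7}. Their union is {0, 1, 2, 3, 4, 5, 6, 7, 8}, which is all 9 regions.
No 4 of the 7 transmitters cover everything (all 35 combinations miss at least one region), so 5 is optimal.

5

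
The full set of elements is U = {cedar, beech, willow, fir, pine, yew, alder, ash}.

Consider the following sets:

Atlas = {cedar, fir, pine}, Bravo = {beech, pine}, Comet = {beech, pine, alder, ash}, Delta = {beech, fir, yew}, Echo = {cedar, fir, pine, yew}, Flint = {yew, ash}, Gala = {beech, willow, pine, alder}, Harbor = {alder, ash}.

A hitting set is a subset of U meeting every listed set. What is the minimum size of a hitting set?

The 3 elements {cedar, beech, ash} hit every set.
No choice of 2 elements meets every set, so 3 is the minimum.

3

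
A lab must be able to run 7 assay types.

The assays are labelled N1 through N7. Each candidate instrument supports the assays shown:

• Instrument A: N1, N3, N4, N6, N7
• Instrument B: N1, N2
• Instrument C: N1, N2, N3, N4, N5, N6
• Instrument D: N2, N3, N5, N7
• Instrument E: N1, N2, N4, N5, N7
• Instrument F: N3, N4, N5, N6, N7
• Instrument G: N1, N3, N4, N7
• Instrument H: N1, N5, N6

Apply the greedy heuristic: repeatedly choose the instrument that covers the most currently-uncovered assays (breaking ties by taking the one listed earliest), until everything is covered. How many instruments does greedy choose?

2

Greedy: pick C (covers 6 new) → pick A (covers 1 new). Total picks: 2.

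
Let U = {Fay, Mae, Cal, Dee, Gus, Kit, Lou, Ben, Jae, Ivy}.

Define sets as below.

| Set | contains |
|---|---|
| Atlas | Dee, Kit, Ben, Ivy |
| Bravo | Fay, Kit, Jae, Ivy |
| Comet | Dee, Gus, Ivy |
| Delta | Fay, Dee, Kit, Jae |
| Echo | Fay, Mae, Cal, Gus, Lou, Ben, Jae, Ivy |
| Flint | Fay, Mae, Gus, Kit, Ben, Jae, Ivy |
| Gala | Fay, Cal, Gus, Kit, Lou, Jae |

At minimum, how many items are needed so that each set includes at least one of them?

2

H = {Dee, Jae} meets every set (each contains at least one member of H), and |H| = 2.
No single item lies in every set, so at least 2 are needed and 2 is optimal.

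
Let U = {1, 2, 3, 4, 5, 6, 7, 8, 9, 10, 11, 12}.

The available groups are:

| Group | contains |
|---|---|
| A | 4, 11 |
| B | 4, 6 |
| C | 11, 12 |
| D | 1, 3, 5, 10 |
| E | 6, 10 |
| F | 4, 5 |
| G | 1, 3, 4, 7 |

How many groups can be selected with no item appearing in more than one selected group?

B, C, D are pairwise disjoint (B={4,6}; C={11,12}; D={1,3,5,10}).
Every remaining group overlaps one of these, and no 4 of the listed groups are pairwise disjoint, so 3 is the maximum.

3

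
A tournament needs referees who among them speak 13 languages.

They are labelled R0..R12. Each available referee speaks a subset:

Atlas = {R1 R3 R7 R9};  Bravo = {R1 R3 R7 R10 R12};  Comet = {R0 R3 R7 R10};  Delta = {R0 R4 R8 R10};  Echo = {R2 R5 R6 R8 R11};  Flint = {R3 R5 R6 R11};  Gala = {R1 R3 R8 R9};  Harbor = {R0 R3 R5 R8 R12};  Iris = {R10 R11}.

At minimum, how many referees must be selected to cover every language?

4

Take {Atlas, Bravo, Delta, Echo}. Their union is {R0, R1, R2, R3, R4, R5, R6, R7, R8, R9, R10, R11, R12}, which is all 13 languages.
Only Delta contains R4, so Delta is forced; the remaining 9 languages need at least 3 more referees (each remaining referee adds at most 4) — so at least 4 referees are needed, and 4 is optimal.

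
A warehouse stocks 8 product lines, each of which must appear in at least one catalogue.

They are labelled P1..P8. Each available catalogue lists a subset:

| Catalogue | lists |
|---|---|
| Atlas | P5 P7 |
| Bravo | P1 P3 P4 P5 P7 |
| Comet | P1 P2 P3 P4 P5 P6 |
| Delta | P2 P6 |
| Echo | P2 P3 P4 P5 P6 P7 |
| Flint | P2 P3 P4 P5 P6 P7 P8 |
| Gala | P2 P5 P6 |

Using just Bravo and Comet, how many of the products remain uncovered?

Union of Bravo, Comet = {P1, P2, P3, P4, P5, P6, P7}.
Not covered: P8 — 1 product.

1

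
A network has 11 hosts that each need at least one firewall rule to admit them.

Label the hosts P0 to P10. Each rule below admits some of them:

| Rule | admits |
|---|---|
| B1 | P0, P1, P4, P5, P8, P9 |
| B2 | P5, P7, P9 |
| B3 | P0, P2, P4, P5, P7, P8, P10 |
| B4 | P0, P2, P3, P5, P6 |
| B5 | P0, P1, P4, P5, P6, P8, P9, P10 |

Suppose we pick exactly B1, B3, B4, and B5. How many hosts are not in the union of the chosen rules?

0

Union of B1, B3, B4, B5 = {P0, P1, P2, P3, P4, P5, P6, P7, P8, P9, P10} — that's every host, so 0 are uncovered.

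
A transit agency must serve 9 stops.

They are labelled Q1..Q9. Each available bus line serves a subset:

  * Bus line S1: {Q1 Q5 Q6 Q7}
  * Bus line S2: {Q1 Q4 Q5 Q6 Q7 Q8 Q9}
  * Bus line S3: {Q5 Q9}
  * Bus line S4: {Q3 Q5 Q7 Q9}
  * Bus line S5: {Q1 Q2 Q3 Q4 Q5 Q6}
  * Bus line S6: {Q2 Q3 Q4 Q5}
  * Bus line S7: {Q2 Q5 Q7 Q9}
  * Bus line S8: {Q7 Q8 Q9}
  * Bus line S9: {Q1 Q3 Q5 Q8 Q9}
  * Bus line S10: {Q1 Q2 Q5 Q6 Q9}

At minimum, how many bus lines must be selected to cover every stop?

Take {S2, S5}. Their union is {Q1, Q2, Q3, Q4, Q5, Q6, Q7, Q8, Q9}, which is all 9 stops.
No single bus line has all 9 stops (the largest, S2, has 7), so 2 is optimal.

2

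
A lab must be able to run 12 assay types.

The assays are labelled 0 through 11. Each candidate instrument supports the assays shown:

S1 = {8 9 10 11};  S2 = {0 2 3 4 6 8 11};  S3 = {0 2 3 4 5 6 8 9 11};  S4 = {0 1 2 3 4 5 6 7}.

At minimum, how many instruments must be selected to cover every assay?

S1 and S4 together: S1 ∪ S4 = {0, 1, 2, 3, 4, 5, 6, 7, 8, 9, 10, 11} — every assay is covered.
No single instrument has all 12 assays (the largest, S3, has 9), so 2 is optimal.

2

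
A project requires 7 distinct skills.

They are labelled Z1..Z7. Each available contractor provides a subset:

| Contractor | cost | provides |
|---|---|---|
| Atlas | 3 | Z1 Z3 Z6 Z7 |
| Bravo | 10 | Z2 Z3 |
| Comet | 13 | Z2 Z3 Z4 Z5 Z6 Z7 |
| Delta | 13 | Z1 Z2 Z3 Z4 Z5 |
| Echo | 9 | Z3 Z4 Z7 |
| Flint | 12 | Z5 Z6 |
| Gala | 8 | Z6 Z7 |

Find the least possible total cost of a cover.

Atlas, Comet together cover every skill (Atlas ∪ Comet = {Z1, Z2, Z3, Z4, Z5, Z6, Z7}); total cost 3 + 13 = 16.
No covering selection has total cost below 16.

16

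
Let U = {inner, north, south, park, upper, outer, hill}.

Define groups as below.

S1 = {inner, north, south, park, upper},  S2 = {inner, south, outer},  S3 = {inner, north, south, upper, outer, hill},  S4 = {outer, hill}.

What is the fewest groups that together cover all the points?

2

S1 and S3 together: S1 ∪ S3 = {inner, north, south, park, upper, outer, hill} — every point is covered.
No single group has all 7 points (the largest, S3, has 6), so 2 is optimal.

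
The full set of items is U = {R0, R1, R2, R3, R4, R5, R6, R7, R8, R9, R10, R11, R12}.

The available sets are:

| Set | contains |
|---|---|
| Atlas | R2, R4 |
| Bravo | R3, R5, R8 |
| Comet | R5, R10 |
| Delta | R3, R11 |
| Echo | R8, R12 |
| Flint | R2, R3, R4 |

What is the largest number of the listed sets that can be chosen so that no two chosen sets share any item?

Atlas, Comet, Delta, Echo are pairwise disjoint (Atlas={R2,R4}; Comet={R5,R10}; Delta={R3,R11}; Echo={R8,R12}).
Every remaining set overlaps one of these, and no 5 of the listed sets are pairwise disjoint, so 4 is the maximum.

4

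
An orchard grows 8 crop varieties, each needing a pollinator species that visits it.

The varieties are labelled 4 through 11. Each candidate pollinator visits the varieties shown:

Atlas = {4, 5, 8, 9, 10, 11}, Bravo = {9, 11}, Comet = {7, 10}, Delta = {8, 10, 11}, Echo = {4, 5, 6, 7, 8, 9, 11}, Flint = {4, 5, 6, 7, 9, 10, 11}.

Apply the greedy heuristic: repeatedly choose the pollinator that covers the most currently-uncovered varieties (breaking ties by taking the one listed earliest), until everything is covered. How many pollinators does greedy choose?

2

Greedy: pick Echo (covers 7 new) → pick Atlas (covers 1 new). Total picks: 2.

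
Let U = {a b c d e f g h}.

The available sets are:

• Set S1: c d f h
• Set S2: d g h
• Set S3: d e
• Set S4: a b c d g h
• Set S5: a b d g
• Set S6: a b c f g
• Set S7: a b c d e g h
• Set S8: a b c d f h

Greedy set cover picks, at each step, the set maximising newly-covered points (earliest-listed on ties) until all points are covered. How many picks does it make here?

Greedy: pick S7 (covers 7 new) → pick S1 (covers 1 new). Total picks: 2.

2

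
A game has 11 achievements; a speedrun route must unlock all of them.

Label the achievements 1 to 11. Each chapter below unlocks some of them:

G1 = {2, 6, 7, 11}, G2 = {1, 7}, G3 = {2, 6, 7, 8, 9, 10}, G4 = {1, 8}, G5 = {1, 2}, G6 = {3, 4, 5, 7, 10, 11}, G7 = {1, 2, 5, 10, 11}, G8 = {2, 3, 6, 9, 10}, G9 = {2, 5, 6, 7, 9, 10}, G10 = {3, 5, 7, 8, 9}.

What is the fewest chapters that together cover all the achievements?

G2 and G3 and G6 together: G2 ∪ G3 ∪ G6 = {1, 2, 3, 4, 5, 6, 7, 8, 9, 10, 11} — every achievement is covered.
Only G6 contains 4, so G6 is forced; the remaining 5 achievements need at least 2 more chapters (each remaining chapter adds at most 4) — so at least 3 chapters are needed, and 3 is optimal.

3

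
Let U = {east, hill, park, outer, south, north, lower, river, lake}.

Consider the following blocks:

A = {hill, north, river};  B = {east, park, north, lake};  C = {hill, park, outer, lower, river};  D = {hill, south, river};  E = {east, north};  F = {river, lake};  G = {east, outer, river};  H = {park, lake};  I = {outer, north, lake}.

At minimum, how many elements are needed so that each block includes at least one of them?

T = {east, hill, lake} meets every block (each contains at least one member of T), and |T| = 3.
The blocks D, E, H are pairwise disjoint, so any hitting set needs a separate element for each — at least 3. Hence 3 is optimal.

3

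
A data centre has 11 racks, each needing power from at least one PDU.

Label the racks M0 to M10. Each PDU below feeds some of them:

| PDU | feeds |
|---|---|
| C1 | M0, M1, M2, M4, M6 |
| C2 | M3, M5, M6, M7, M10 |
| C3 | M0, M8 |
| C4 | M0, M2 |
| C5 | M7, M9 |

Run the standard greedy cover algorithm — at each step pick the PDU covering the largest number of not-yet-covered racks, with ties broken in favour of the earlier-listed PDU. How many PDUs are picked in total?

Greedy: pick C1 (covers 5 new) → pick C2 (covers 4 new) → pick C3 (covers 1 new) → pick C5 (covers 1 new). Total picks: 4.

4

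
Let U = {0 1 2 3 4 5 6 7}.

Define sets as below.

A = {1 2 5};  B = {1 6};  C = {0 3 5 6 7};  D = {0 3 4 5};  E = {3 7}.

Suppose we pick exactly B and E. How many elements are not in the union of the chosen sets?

4

Union of B, E = {1, 3, 6, 7}.
Not covered: 0, 2, 4, 5 — 4 elements.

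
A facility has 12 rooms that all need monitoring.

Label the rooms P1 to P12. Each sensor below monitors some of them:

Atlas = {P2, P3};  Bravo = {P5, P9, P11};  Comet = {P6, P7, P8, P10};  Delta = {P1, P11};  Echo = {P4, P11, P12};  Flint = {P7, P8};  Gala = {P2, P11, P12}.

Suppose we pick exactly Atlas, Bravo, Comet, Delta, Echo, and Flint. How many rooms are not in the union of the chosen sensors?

0

Union of Atlas, Bravo, Comet, Delta, Echo, Flint = {P1, P2, P3, P4, P5, P6, P7, P8, P9, P10, P11, P12} — that's every room, so 0 are uncovered.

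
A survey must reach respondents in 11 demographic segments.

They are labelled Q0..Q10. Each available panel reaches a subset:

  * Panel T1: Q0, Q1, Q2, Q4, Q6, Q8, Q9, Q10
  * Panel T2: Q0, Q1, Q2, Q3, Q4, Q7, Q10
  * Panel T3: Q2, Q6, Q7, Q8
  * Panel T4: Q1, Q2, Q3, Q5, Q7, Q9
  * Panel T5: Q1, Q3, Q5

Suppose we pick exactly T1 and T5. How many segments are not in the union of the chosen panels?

1

Union of T1, T5 = {Q0, Q1, Q2, Q3, Q4, Q5, Q6, Q8, Q9, Q10}.
Not covered: Q7 — 1 segment.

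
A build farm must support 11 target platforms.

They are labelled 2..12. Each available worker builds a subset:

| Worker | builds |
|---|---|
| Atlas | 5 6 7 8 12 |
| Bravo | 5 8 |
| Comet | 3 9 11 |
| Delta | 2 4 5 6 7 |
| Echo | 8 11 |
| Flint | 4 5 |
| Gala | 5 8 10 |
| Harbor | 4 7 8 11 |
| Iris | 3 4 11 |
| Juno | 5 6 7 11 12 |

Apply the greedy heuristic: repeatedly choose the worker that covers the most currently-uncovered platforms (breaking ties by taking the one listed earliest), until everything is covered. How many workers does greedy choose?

Greedy: pick Atlas (covers 5 new) → pick Comet (covers 3 new) → pick Delta (covers 2 new) → pick Gala (covers 1 new). Total picks: 4.

4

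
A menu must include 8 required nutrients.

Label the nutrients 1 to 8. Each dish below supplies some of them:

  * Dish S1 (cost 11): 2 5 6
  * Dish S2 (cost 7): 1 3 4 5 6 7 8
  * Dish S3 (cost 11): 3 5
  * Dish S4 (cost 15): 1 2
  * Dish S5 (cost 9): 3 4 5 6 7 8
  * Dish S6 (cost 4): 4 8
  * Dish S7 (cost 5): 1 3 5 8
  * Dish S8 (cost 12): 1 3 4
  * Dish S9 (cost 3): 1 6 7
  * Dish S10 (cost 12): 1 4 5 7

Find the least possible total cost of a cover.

18

S1, S2 together cover every nutrient (S1 ∪ S2 = {1, 2, 3, 4, 5, 6, 7, 8}); total cost 11 + 7 = 18.
No covering selection has total cost below 18.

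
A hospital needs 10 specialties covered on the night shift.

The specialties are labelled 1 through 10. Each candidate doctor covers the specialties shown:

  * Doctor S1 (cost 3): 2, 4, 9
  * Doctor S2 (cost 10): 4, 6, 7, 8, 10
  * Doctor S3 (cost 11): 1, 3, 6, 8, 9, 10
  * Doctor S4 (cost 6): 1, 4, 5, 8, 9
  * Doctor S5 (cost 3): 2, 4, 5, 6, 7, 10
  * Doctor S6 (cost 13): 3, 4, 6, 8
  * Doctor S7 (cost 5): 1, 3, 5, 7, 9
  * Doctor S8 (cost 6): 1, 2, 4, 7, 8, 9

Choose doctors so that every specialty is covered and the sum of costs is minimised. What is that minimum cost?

S4, S5, S7 together cover every specialty (S4 ∪ S5 ∪ S7 = {1, 2, 3, 4, 5, 6, 7, 8, 9, 10}); total cost 6 + 3 + 5 = 14.
No covering selection has total cost below 14.

14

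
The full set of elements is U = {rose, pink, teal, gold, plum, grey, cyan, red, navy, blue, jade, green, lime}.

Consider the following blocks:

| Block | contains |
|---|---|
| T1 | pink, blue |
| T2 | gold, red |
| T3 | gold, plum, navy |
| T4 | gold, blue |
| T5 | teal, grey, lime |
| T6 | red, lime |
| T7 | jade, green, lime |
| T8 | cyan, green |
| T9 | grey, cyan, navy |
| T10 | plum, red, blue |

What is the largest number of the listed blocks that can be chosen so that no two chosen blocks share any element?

T1, T2, T5, T8 are pairwise disjoint (T1={pink,blue}; T2={gold,red}; T5={teal,grey,lime}; T8={cyan,green}).
Every remaining block overlaps one of these, and no 5 of the listed blocks are pairwise disjoint, so 4 is the maximum.

4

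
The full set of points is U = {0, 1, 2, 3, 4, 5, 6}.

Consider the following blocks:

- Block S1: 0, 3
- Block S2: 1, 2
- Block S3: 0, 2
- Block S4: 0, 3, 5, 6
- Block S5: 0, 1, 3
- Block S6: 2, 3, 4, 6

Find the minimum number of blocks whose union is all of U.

S2, S4, and S6 cover everything between them: the union {0, 1, 2, 3, 4, 5, 6} is all of U.
Only S6 contains 4, so S6 is forced; the remaining 3 points need at least 2 more blocks (each remaining block adds at most 2) — so at least 3 blocks are needed, and 3 is optimal.

3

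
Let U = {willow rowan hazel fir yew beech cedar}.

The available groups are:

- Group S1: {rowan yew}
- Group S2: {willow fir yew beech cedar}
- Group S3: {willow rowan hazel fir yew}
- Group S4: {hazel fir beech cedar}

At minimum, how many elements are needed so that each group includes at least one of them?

The 2 elements {yew, cedar} hit every group.
The groups S1, S4 are pairwise disjoint, so any hitting set needs a separate element for each — at least 2. Hence 2 is optimal.

2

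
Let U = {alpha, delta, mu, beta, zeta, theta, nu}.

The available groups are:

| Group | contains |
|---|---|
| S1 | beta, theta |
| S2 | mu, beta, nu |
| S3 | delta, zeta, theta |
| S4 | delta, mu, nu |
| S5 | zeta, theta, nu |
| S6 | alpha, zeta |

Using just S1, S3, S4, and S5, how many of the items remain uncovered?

Union of S1, S3, S4, S5 = {delta, mu, beta, zeta, theta, nu}.
Not covered: alpha — 1 item.

1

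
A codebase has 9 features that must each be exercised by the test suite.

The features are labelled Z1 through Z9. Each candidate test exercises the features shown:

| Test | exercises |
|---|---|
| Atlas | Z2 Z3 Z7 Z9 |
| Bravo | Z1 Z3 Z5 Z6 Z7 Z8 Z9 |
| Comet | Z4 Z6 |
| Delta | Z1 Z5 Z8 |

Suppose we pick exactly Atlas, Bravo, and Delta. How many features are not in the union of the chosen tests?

Union of Atlas, Bravo, Delta = {Z1, Z2, Z3, Z5, Z6, Z7, Z8, Z9}.
Not covered: Z4 — 1 feature.

1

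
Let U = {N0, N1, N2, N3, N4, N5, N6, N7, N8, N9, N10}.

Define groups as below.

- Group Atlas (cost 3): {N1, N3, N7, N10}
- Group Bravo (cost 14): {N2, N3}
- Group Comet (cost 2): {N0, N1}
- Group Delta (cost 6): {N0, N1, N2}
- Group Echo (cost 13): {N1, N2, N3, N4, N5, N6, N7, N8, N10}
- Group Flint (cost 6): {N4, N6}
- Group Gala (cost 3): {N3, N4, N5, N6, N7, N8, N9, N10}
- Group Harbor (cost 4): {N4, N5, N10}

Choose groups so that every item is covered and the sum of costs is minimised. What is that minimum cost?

9

Delta, Gala together cover every item (Delta ∪ Gala = {N0, N1, N2, N3, N4, N5, N6, N7, N8, N9, N10}); total cost 6 + 3 = 9.
The greedy pick Gala, Comet, Delta costs 11; no covering selection beats 9.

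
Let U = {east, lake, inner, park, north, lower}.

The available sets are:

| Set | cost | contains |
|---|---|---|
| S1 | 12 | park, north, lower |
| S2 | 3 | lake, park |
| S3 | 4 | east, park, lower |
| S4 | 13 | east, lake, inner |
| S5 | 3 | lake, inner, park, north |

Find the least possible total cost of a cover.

7

S3, S5 together cover every element (S3 ∪ S5 = {east, lake, inner, park, north, lower}); total cost 4 + 3 = 7.
No covering selection has total cost below 7.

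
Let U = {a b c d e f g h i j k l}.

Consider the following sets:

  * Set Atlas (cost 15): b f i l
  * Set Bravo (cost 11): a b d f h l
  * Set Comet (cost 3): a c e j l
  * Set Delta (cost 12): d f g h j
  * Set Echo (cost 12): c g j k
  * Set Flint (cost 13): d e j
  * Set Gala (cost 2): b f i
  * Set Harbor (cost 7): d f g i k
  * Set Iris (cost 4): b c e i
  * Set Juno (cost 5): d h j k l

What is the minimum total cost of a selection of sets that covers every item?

Comet, Gala, Harbor, Juno together cover every item (Comet ∪ Gala ∪ Harbor ∪ Juno = {a, b, c, d, e, f, g, h, i, j, k, l}); total cost 3 + 2 + 7 + 5 = 17.
No covering selection has total cost below 17.

17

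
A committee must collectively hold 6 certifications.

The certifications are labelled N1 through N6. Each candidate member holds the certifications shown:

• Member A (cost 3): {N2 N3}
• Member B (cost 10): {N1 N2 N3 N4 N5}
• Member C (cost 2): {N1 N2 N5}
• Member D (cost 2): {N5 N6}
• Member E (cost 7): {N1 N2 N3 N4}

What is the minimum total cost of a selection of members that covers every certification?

9

D, E together cover every certification (D ∪ E = {N1, N2, N3, N4, N5, N6}); total cost 2 + 7 = 9.
The greedy pick C, D, A, E costs 14; no covering selection beats 9.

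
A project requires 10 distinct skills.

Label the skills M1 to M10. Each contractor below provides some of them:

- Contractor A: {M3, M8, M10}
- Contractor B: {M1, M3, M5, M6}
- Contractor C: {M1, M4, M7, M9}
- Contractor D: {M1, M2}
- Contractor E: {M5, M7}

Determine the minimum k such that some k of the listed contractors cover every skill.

4

Take {A, B, C, D}. Their union is {M1, M2, M3, M4, M5, M6, M7, M8, M9, M10}, which is all 10 skills.
Only D contains M2, so D is forced; the remaining 8 skills need at least 3 more contractors (each remaining contractor adds at most 3) — so at least 4 contractors are needed, and 4 is optimal.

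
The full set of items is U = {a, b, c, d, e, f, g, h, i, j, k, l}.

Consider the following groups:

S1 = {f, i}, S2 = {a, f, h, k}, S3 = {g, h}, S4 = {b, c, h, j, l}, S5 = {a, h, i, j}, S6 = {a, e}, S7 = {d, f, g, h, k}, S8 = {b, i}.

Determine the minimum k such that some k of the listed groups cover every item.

S4, S5, S6, and S7 cover everything between them: the union {a, b, c, d, e, f, g, h, i, j, k, l} is all of U.
No 3 of the 8 groups cover everything (all 56 combinations miss at least one item), so 4 is optimal.

4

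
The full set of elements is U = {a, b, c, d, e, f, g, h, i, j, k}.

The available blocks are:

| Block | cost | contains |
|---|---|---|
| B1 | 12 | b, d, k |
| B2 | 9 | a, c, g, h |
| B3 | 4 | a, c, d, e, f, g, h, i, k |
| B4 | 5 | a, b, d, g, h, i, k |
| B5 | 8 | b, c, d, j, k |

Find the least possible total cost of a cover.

12

B3, B5 together cover every element (B3 ∪ B5 = {a, b, c, d, e, f, g, h, i, j, k}); total cost 4 + 8 = 12.
No covering selection has total cost below 12.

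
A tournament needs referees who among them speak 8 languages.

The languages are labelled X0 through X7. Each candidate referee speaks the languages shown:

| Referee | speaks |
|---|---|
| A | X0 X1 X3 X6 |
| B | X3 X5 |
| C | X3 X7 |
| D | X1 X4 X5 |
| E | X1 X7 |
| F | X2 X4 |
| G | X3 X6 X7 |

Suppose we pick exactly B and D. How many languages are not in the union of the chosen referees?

4

Union of B, D = {X1, X3, X4, X5}.
Not covered: X0, X2, X6, X7 — 4 languages.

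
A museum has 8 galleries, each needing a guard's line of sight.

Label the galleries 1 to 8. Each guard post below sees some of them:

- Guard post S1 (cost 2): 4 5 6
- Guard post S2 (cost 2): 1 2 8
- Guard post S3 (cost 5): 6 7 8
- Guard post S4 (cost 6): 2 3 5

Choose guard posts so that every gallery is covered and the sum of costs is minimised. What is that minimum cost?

S1, S2, S3, S4 together cover every gallery (S1 ∪ S2 ∪ S3 ∪ S4 = {1, 2, 3, 4, 5, 6, 7, 8}); total cost 2 + 2 + 5 + 6 = 15.
No covering selection has total cost below 15.

15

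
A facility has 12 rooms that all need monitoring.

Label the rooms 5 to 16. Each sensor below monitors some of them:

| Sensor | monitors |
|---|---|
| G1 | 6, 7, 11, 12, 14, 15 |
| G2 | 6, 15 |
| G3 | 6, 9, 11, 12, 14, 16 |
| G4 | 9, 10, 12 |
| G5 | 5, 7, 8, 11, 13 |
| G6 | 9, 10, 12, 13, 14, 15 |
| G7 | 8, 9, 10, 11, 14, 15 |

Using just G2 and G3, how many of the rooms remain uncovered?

5

Union of G2, G3 = {6, 9, 11, 12, 14, 15, 16}.
Not covered: 5, 7, 8, 10, 13 — 5 rooms.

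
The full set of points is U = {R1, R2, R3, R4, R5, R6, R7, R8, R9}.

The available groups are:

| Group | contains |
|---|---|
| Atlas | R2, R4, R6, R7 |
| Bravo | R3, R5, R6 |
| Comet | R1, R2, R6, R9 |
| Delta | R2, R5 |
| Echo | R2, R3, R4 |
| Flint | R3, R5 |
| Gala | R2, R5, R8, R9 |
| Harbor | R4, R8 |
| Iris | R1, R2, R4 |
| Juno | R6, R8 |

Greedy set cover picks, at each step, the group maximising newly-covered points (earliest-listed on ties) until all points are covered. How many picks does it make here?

Greedy: pick Atlas (covers 4 new) → pick Gala (covers 3 new) → pick Bravo (covers 1 new) → pick Comet (covers 1 new). Total picks: 4.

4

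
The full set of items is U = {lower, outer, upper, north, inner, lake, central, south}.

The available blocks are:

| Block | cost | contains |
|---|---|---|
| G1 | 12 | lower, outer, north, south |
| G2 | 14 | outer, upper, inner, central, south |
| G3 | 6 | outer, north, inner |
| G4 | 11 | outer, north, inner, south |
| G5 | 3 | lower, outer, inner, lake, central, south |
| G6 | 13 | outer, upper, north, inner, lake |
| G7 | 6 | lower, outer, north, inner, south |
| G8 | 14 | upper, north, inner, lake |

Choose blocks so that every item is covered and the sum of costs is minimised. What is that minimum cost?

G5, G6 together cover every item (G5 ∪ G6 = {lower, outer, upper, north, inner, lake, central, south}); total cost 3 + 13 = 16.
The greedy pick G5, G3, G6 costs 22; no covering selection beats 16.

16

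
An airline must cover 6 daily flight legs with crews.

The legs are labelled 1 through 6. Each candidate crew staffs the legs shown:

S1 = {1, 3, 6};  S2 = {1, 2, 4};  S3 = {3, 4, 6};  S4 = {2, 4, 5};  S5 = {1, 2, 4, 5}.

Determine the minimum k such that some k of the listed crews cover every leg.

2

Take {S3, S5}. Their union is {1, 2, 3, 4, 5, 6}, which is all 6 legs.
No single crew has all 6 legs (the largest, S5, has 4), so 2 is optimal.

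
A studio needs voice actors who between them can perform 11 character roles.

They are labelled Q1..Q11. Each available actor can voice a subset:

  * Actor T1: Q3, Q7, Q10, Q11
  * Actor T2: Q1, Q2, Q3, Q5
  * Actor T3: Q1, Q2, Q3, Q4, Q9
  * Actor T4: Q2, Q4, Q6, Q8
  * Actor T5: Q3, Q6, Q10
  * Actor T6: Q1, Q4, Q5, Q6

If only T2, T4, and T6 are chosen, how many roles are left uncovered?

Union of T2, T4, T6 = {Q1, Q2, Q3, Q4, Q5, Q6, Q8}.
Not covered: Q7, Q9, Q10, Q11 — 4 roles.

4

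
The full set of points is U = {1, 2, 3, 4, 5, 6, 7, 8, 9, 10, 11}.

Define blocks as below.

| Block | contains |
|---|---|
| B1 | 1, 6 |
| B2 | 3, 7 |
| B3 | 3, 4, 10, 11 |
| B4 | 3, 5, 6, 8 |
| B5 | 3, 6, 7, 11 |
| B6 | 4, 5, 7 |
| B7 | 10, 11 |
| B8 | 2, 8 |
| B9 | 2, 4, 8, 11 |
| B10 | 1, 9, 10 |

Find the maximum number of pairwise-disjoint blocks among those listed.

4

B1, B2, B7, B8 are pairwise disjoint (B1={1,6}; B2={3,7}; B7={10,11}; B8={2,8}).
Every remaining block overlaps one of these, and no 5 of the listed blocks are pairwise disjoint, so 4 is the maximum.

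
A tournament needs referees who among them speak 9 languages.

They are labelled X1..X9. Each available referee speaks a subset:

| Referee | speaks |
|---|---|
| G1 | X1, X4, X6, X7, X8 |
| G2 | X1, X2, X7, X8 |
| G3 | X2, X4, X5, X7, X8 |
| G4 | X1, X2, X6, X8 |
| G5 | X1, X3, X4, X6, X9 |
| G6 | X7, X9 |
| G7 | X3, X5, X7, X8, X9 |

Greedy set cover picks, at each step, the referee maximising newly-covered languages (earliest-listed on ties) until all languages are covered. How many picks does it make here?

Greedy: pick G1 (covers 5 new) → pick G7 (covers 3 new) → pick G2 (covers 1 new). Total picks: 3.
(The true minimum cover uses only 2 referees, so greedy is not optimal here.)

3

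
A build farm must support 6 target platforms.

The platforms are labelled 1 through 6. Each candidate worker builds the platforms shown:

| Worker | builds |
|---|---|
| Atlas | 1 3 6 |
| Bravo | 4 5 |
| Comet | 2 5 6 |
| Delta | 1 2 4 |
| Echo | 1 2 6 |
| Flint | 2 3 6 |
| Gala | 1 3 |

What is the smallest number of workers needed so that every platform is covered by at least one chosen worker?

Take {Bravo, Echo, Gala}. Their union is {1, 2, 3, 4, 5, 6}, which is all 6 platforms.
No 2 of the 7 workers cover everything (all 21 combinations miss at least one platform), so 3 is optimal.

3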